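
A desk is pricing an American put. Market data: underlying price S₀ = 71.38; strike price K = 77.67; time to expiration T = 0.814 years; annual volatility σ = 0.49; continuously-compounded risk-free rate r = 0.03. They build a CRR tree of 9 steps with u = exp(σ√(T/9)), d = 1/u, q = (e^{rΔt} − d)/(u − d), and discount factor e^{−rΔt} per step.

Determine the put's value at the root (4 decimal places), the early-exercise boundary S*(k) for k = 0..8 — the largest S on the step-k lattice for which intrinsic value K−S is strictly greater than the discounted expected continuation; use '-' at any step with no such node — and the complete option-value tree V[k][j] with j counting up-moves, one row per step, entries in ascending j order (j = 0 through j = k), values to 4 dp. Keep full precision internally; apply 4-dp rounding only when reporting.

price = 15.5330
boundary = - - - - 39.5896 45.8755 39.5896 45.8755 53.1593
tree:
15.5330
20.3624 10.2287
25.9177 14.2755 5.7682
31.9484 19.3316 8.7109 2.5150
38.0804 25.2840 12.7951 4.1997 0.6481
43.5049 31.7945 18.1585 6.8789 1.2317 0.0000
48.1862 38.0804 24.6818 10.9777 2.3409 0.0000 0.0000
52.2260 43.5049 31.7945 16.8802 4.4490 0.0000 0.0000 0.0000
55.7123 48.1862 38.0804 24.5107 8.4556 0.0000 0.0000 0.0000 0.0000
58.7209 52.2260 43.5049 31.7945 16.0704 0.0000 0.0000 0.0000 0.0000 0.0000

Δt=0.09044, u=1.15877, d=0.86298, q=0.47241, disc=e^(-rΔt)=0.99729
k=9 terminal: V=max(K-S,0) → 58.7209 52.2260 43.5049 31.7945 16.0704 0.0000 0.0000 0.0000 0.0000 0.0000
k=8: j=0 S=21.9577 intr=55.7123 cont=55.5018 V=55.7123[EX]; j=1 S=29.4838 intr=48.1862 cont=47.9757 V=48.1862[EX]; j=2 S=39.5896 intr=38.0804 cont=37.8699 V=38.0804[EX]; j=3 S=53.1593 intr=24.5107 cont=24.3003 V=24.5107[EX]; j=4 S=71.3800 intr=6.2900 cont=8.4556 V=8.4556[hold]; j=5 S=95.8460 intr=0.0000 cont=0.0000 V=0.0000[hold]; j=6 S=128.6979 intr=0.0000 cont=0.0000 V=0.0000[hold]; j=7 S=172.8100 intr=0.0000 cont=0.0000 V=0.0000[hold]; j=8 S=232.0419 intr=0.0000 cont=0.0000 V=0.0000[hold]  S*(8)=53.1593
k=7: j=0 S=25.4440 intr=52.2260 cont=52.0155 V=52.2260[EX]; j=1 S=34.1651 intr=43.5049 cont=43.2944 V=43.5049[EX]; j=2 S=45.8755 intr=31.7945 cont=31.5841 V=31.7945[EX]; j=3 S=61.5996 intr=16.0704 cont=16.8802 V=16.8802[hold]; j=4 S=82.7133 intr=0.0000 cont=4.4490 V=4.4490[hold]; j=5 S=111.0639 intr=0.0000 cont=0.0000 V=0.0000[hold]; j=6 S=149.1318 intr=0.0000 cont=0.0000 V=0.0000[hold]; j=7 S=200.2477 intr=0.0000 cont=0.0000 V=0.0000[hold]  S*(7)=45.8755
k=6: j=0 S=29.4838 intr=48.1862 cont=47.9757 V=48.1862[EX]; j=1 S=39.5896 intr=38.0804 cont=37.8699 V=38.0804[EX]; j=2 S=53.1593 intr=24.5107 cont=24.6818 V=24.6818[hold]; j=3 S=71.3800 intr=6.2900 cont=10.9777 V=10.9777[hold]; j=4 S=95.8460 intr=0.0000 cont=2.3409 V=2.3409[hold]; j=5 S=128.6979 intr=0.0000 cont=0.0000 V=0.0000[hold]; j=6 S=172.8100 intr=0.0000 cont=0.0000 V=0.0000[hold]  S*(6)=39.5896
k=5: j=0 S=34.1651 intr=43.5049 cont=43.2944 V=43.5049[EX]; j=1 S=45.8755 intr=31.7945 cont=31.6647 V=31.7945[EX]; j=2 S=61.5996 intr=16.0704 cont=18.1585 V=18.1585[hold]; j=3 S=82.7133 intr=0.0000 cont=6.8789 V=6.8789[hold]; j=4 S=111.0639 intr=0.0000 cont=1.2317 V=1.2317[hold]; j=5 S=149.1318 intr=0.0000 cont=0.0000 V=0.0000[hold]  S*(5)=45.8755
k=4: j=0 S=39.5896 intr=38.0804 cont=37.8699 V=38.0804[EX]; j=1 S=53.1593 intr=24.5107 cont=25.2840 V=25.2840[hold]; j=2 S=71.3800 intr=6.2900 cont=12.7951 V=12.7951[hold]; j=3 S=95.8460 intr=0.0000 cont=4.1997 V=4.1997[hold]; j=4 S=128.6979 intr=0.0000 cont=0.6481 V=0.6481[hold]  S*(4)=39.5896
k=3: j=0 S=45.8755 intr=31.7945 cont=31.9484 V=31.9484[hold]; j=1 S=61.5996 intr=16.0704 cont=19.3316 V=19.3316[hold]; j=2 S=82.7133 intr=0.0000 cont=8.7109 V=8.7109[hold]; j=3 S=111.0639 intr=0.0000 cont=2.5150 V=2.5150[hold]  S*(3)=-
k=2: j=0 S=53.1593 intr=24.5107 cont=25.9177 V=25.9177[hold]; j=1 S=71.3800 intr=6.2900 cont=14.2755 V=14.2755[hold]; j=2 S=95.8460 intr=0.0000 cont=5.7682 V=5.7682[hold]  S*(2)=-
k=1: j=0 S=61.5996 intr=16.0704 cont=20.3624 V=20.3624[hold]; j=1 S=82.7133 intr=0.0000 cont=10.2287 V=10.2287[hold]  S*(1)=-
k=0: j=0 S=71.3800 intr=6.2900 cont=15.5330 V=15.5330[hold]  S*(0)=-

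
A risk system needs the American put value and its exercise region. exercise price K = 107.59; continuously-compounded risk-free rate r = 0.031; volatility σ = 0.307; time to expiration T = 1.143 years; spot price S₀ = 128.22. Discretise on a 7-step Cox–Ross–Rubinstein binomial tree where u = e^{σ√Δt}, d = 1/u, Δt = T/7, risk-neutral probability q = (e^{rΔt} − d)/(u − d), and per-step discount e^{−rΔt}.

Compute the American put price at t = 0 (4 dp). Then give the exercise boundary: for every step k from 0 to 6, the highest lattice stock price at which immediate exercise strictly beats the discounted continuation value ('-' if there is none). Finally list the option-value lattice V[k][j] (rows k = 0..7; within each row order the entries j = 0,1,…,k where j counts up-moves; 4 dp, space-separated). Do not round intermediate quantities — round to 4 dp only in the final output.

Δt=0.16329  u=1.13208  d=0.88333  q=0.48943  discount=0.99495
step 7 (expiry): payoffs max(K−S,0) = 53.7850 38.6336 19.2154 0.0000 0.0000 0.0000 0.0000 0.0000
step 6: (k=6,j=0): S=60.9114, (K−S)⁺=46.6786, hold=46.1354 ⇒ V=46.6786 exercise | (k=6,j=1): S=78.0640, (K−S)⁺=29.5260, hold=28.9827 ⇒ V=29.5260 exercise | (k=6,j=2): S=100.0468, (K−S)⁺=7.5432, hold=9.7613 ⇒ V=9.7613 continue | (k=6,j=3): S=128.2200, (K−S)⁺=0.0000, hold=0.0000 ⇒ V=0.0000 continue | (k=6,j=4): S=164.3267, (K−S)⁺=0.0000, hold=0.0000 ⇒ V=0.0000 continue | (k=6,j=5): S=210.6010, (K−S)⁺=0.0000, hold=0.0000 ⇒ V=0.0000 continue | (k=6,j=6): S=269.9062, (K−S)⁺=0.0000, hold=0.0000 ⇒ V=0.0000 continue  boundary S*=78.0640
step 5: (k=5,j=0): S=68.9564, (K−S)⁺=38.6336, hold=38.0903 ⇒ V=38.6336 exercise | (k=5,j=1): S=88.3746, (K−S)⁺=19.2154, hold=19.7524 ⇒ V=19.7524 continue | (k=5,j=2): S=113.2608, (K−S)⁺=0.0000, hold=4.9587 ⇒ V=4.9587 continue | (k=5,j=3): S=145.1550, (K−S)⁺=0.0000, hold=0.0000 ⇒ V=0.0000 continue | (k=5,j=4): S=186.0306, (K−S)⁺=0.0000, hold=0.0000 ⇒ V=0.0000 continue | (k=5,j=5): S=238.4167, (K−S)⁺=0.0000, hold=0.0000 ⇒ V=0.0000 continue  boundary S*=68.9564
step 4: (k=4,j=0): S=78.0640, (K−S)⁺=29.5260, hold=29.2442 ⇒ V=29.5260 exercise | (k=4,j=1): S=100.0468, (K−S)⁺=7.5432, hold=12.4488 ⇒ V=12.4488 continue | (k=4,j=2): S=128.2200, (K−S)⁺=0.0000, hold=2.5190 ⇒ V=2.5190 continue | (k=4,j=3): S=164.3267, (K−S)⁺=0.0000, hold=0.0000 ⇒ V=0.0000 continue | (k=4,j=4): S=210.6010, (K−S)⁺=0.0000, hold=0.0000 ⇒ V=0.0000 continue  boundary S*=78.0640
step 3: (k=3,j=0): S=88.3746, (K−S)⁺=19.2154, hold=21.0610 ⇒ V=21.0610 continue | (k=3,j=1): S=113.2608, (K−S)⁺=0.0000, hold=7.5506 ⇒ V=7.5506 continue | (k=3,j=2): S=145.1550, (K−S)⁺=0.0000, hold=1.2796 ⇒ V=1.2796 continue | (k=3,j=3): S=186.0306, (K−S)⁺=0.0000, hold=0.0000 ⇒ V=0.0000 continue  boundary S*=-
step 2: (k=2,j=0): S=100.0468, (K−S)⁺=7.5432, hold=14.3757 ⇒ V=14.3757 continue | (k=2,j=1): S=128.2200, (K−S)⁺=0.0000, hold=4.4588 ⇒ V=4.4588 continue | (k=2,j=2): S=164.3267, (K−S)⁺=0.0000, hold=0.6501 ⇒ V=0.6501 continue  boundary S*=-
step 1: (k=1,j=0): S=113.2608, (K−S)⁺=0.0000, hold=9.4740 ⇒ V=9.4740 continue | (k=1,j=1): S=145.1550, (K−S)⁺=0.0000, hold=2.5816 ⇒ V=2.5816 continue  boundary S*=-
step 0: (k=0,j=0): S=128.2200, (K−S)⁺=0.0000, hold=6.0699 ⇒ V=6.0699 continue  boundary S*=-

price = 6.0699
boundary = - - - - 78.0640 68.9564 78.0640
tree:
6.0699
9.4740 2.5816
14.3757 4.4588 0.6501
21.0610 7.5506 1.2796 0.0000
29.5260 12.4488 2.5190 0.0000 0.0000
38.6336 19.7524 4.9587 0.0000 0.0000 0.0000
46.6786 29.5260 9.7613 0.0000 0.0000 0.0000 0.0000
53.7850 38.6336 19.2154 0.0000 0.0000 0.0000 0.0000 0.0000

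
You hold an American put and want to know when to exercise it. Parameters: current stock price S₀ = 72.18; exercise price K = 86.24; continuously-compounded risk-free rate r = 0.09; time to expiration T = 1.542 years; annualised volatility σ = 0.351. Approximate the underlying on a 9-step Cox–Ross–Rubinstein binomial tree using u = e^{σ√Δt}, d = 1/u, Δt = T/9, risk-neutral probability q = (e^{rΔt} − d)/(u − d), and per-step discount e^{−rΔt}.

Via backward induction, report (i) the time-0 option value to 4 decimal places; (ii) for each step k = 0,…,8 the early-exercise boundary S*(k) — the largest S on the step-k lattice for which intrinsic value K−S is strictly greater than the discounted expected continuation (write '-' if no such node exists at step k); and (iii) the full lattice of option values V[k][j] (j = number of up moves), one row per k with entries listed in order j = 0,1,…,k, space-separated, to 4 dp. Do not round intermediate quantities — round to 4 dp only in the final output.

price = 17.0162
boundary = - 62.4194 53.9786 62.4194 53.9786 62.4194 53.9786 62.4194 72.1800
tree:
17.0162
23.8206 11.1715
32.2614 16.5780 6.4569
39.5607 23.8206 10.3108 3.0509
45.8730 32.2614 15.9683 5.3360 1.0081
51.3317 39.5607 23.8206 9.1133 1.9679 0.1419
56.0522 45.8730 32.2614 15.0747 3.8186 0.2983 0.0000
60.1344 51.3317 39.5607 23.8206 7.3580 0.6272 0.0000 0.0000
63.6645 56.0522 45.8730 32.2614 14.0600 1.3188 0.0000 0.0000 0.0000
66.7173 60.1344 51.3317 39.5607 23.8206 2.7731 0.0000 0.0000 0.0000 0.0000

params: Δt=0.17133 u=1.15637 d=0.86477 q=0.51703 e^(-rΔt)=0.98470
t_9 payoffs: 66.7173 60.1344 51.3317 39.5607 23.8206 2.7731 0.0000 0.0000 0.0000 0.0000
t_8: node(8,0) S=22.5755 payoff=63.6645 vs cont=62.3449 → 63.6645 [stop]  node(8,1) S=30.1878 payoff=56.0522 vs cont=54.7326 → 56.0522 [stop]  node(8,2) S=40.3670 payoff=45.8730 vs cont=44.5534 → 45.8730 [stop]  node(8,3) S=53.9786 payoff=32.2614 vs cont=30.9418 → 32.2614 [stop]  node(8,4) S=72.1800 payoff=14.0600 vs cont=12.7404 → 14.0600 [stop]  node(8,5) S=96.5188 payoff=0.0000 vs cont=1.3188 → 1.3188 [wait]  node(8,6) S=129.0646 payoff=0.0000 vs cont=0.0000 → 0.0000 [wait]  node(8,7) S=172.5846 payoff=0.0000 vs cont=0.0000 → 0.0000 [wait]  node(8,8) S=230.7794 payoff=0.0000 vs cont=0.0000 → 0.0000 [wait]  ⇒ S*(8)=72.1800
t_7: node(7,0) S=26.1056 payoff=60.1344 vs cont=58.8148 → 60.1344 [stop]  node(7,1) S=34.9083 payoff=51.3317 vs cont=50.0120 → 51.3317 [stop]  node(7,2) S=46.6793 payoff=39.5607 vs cont=38.2411 → 39.5607 [stop]  node(7,3) S=62.4194 payoff=23.8206 vs cont=22.5010 → 23.8206 [stop]  node(7,4) S=83.4669 payoff=2.7731 vs cont=7.3580 → 7.3580 [wait]  node(7,5) S=111.6116 payoff=0.0000 vs cont=0.6272 → 0.6272 [wait]  node(7,6) S=149.2466 payoff=0.0000 vs cont=0.0000 → 0.0000 [wait]  node(7,7) S=199.5720 payoff=0.0000 vs cont=0.0000 → 0.0000 [wait]  ⇒ S*(7)=62.4194
t_6: node(6,0) S=30.1878 payoff=56.0522 vs cont=54.7326 → 56.0522 [stop]  node(6,1) S=40.3670 payoff=45.8730 vs cont=44.5534 → 45.8730 [stop]  node(6,2) S=53.9786 payoff=32.2614 vs cont=30.9418 → 32.2614 [stop]  node(6,3) S=72.1800 payoff=14.0600 vs cont=15.0747 → 15.0747 [wait]  node(6,4) S=96.5188 payoff=0.0000 vs cont=3.8186 → 3.8186 [wait]  node(6,5) S=129.0646 payoff=0.0000 vs cont=0.2983 → 0.2983 [wait]  node(6,6) S=172.5846 payoff=0.0000 vs cont=0.0000 → 0.0000 [wait]  ⇒ S*(6)=53.9786
t_5: node(5,0) S=34.9083 payoff=51.3317 vs cont=50.0120 → 51.3317 [stop]  node(5,1) S=46.6793 payoff=39.5607 vs cont=38.2411 → 39.5607 [stop]  node(5,2) S=62.4194 payoff=23.8206 vs cont=23.0176 → 23.8206 [stop]  node(5,3) S=83.4669 payoff=2.7731 vs cont=9.1133 → 9.1133 [wait]  node(5,4) S=111.6116 payoff=0.0000 vs cont=1.9679 → 1.9679 [wait]  node(5,5) S=149.2466 payoff=0.0000 vs cont=0.1419 → 0.1419 [wait]  ⇒ S*(5)=62.4194
t_4: node(4,0) S=40.3670 payoff=45.8730 vs cont=44.5534 → 45.8730 [stop]  node(4,1) S=53.9786 payoff=32.2614 vs cont=30.9418 → 32.2614 [stop]  node(4,2) S=72.1800 payoff=14.0600 vs cont=15.9683 → 15.9683 [wait]  node(4,3) S=96.5188 payoff=0.0000 vs cont=5.3360 → 5.3360 [wait]  node(4,4) S=129.0646 payoff=0.0000 vs cont=1.0081 → 1.0081 [wait]  ⇒ S*(4)=53.9786
t_3: node(3,0) S=46.6793 payoff=39.5607 vs cont=38.2411 → 39.5607 [stop]  node(3,1) S=62.4194 payoff=23.8206 vs cont=23.4726 → 23.8206 [stop]  node(3,2) S=83.4669 payoff=2.7731 vs cont=10.3108 → 10.3108 [wait]  node(3,3) S=111.6116 payoff=0.0000 vs cont=3.0509 → 3.0509 [wait]  ⇒ S*(3)=62.4194
t_2: node(2,0) S=53.9786 payoff=32.2614 vs cont=30.9418 → 32.2614 [stop]  node(2,1) S=72.1800 payoff=14.0600 vs cont=16.5780 → 16.5780 [wait]  node(2,2) S=96.5188 payoff=0.0000 vs cont=6.4569 → 6.4569 [wait]  ⇒ S*(2)=53.9786
t_1: node(1,0) S=62.4194 payoff=23.8206 vs cont=23.7830 → 23.8206 [stop]  node(1,1) S=83.4669 payoff=2.7731 vs cont=11.1715 → 11.1715 [wait]  ⇒ S*(1)=62.4194
t_0: node(0,0) S=72.1800 payoff=14.0600 vs cont=17.0162 → 17.0162 [wait]  ⇒ S*(0)=-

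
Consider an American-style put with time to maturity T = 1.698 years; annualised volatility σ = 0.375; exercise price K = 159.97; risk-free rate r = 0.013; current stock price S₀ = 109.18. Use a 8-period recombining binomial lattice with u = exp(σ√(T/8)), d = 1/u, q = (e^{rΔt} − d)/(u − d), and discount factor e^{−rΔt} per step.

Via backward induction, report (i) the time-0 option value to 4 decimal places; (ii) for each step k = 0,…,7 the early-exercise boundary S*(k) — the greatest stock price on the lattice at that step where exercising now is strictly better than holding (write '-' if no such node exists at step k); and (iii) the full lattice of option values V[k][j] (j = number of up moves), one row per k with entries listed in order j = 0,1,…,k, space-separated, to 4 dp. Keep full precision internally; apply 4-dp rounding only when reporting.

params: Δt=0.21225 u=1.18859 d=0.84134 q=0.46487 e^(-rΔt)=0.99724
t_8 payoffs: 132.5608 121.2479 105.2659 82.6874 50.7900 5.7273 0.0000 0.0000 0.0000
t_7: node(7,0) S=32.5782 payoff=127.3918 vs cont=126.9510 → 127.3918 [stop]  node(7,1) S=46.0245 payoff=113.9455 vs cont=113.5047 → 113.9455 [stop]  node(7,2) S=65.0206 payoff=94.9494 vs cont=94.5086 → 94.9494 [stop]  node(7,3) S=91.8570 payoff=68.1130 vs cont=67.6722 → 68.1130 [stop]  node(7,4) S=129.7699 payoff=30.2001 vs cont=29.7593 → 30.2001 [stop]  node(7,5) S=183.3308 payoff=0.0000 vs cont=3.0564 → 3.0564 [wait]  node(7,6) S=258.9983 payoff=0.0000 vs cont=0.0000 → 0.0000 [wait]  node(7,7) S=365.8967 payoff=0.0000 vs cont=0.0000 → 0.0000 [wait]  ⇒ S*(7)=129.7699
t_6: node(6,0) S=38.7221 payoff=121.2479 vs cont=120.8072 → 121.2479 [stop]  node(6,1) S=54.7041 payoff=105.2659 vs cont=104.8251 → 105.2659 [stop]  node(6,2) S=77.2826 payoff=82.6874 vs cont=82.2466 → 82.6874 [stop]  node(6,3) S=109.1800 payoff=50.7900 vs cont=50.3492 → 50.7900 [stop]  node(6,4) S=154.2427 payoff=5.7273 vs cont=17.5333 → 17.5333 [wait]  node(6,5) S=217.9045 payoff=0.0000 vs cont=1.6310 → 1.6310 [wait]  node(6,6) S=307.8419 payoff=0.0000 vs cont=0.0000 → 0.0000 [wait]  ⇒ S*(6)=109.1800
t_5: node(5,0) S=46.0245 payoff=113.9455 vs cont=113.5047 → 113.9455 [stop]  node(5,1) S=65.0206 payoff=94.9494 vs cont=94.5086 → 94.9494 [stop]  node(5,2) S=91.8570 payoff=68.1130 vs cont=67.6722 → 68.1130 [stop]  node(5,3) S=129.7699 payoff=30.2001 vs cont=35.2325 → 35.2325 [wait]  node(5,4) S=183.3308 payoff=0.0000 vs cont=10.1128 → 10.1128 [wait]  node(5,5) S=258.9983 payoff=0.0000 vs cont=0.8704 → 0.8704 [wait]  ⇒ S*(5)=91.8570
t_4: node(4,0) S=54.7041 payoff=105.2659 vs cont=104.8251 → 105.2659 [stop]  node(4,1) S=77.2826 payoff=82.6874 vs cont=82.2466 → 82.6874 [stop]  node(4,2) S=109.1800 payoff=50.7900 vs cont=52.6822 → 52.6822 [wait]  node(4,3) S=154.2427 payoff=5.7273 vs cont=23.4901 → 23.4901 [wait]  node(4,4) S=217.9045 payoff=0.0000 vs cont=5.8003 → 5.8003 [wait]  ⇒ S*(4)=77.2826
t_3: node(3,0) S=65.0206 payoff=94.9494 vs cont=94.5086 → 94.9494 [stop]  node(3,1) S=91.8570 payoff=68.1130 vs cont=68.5494 → 68.5494 [wait]  node(3,2) S=129.7699 payoff=30.2001 vs cont=39.0038 → 39.0038 [wait]  node(3,3) S=183.3308 payoff=0.0000 vs cont=15.2245 → 15.2245 [wait]  ⇒ S*(3)=65.0206
t_2: node(2,0) S=77.2826 payoff=82.6874 vs cont=82.4490 → 82.6874 [stop]  node(2,1) S=109.1800 payoff=50.7900 vs cont=54.6634 → 54.6634 [wait]  node(2,2) S=154.2427 payoff=5.7273 vs cont=27.8725 → 27.8725 [wait]  ⇒ S*(2)=77.2826
t_1: node(1,0) S=91.8570 payoff=68.1130 vs cont=69.4679 → 69.4679 [wait]  node(1,1) S=129.7699 payoff=30.2001 vs cont=42.0927 → 42.0927 [wait]  ⇒ S*(1)=-
t_0: node(0,0) S=109.1800 payoff=50.7900 vs cont=56.5856 → 56.5856 [wait]  ⇒ S*(0)=-

price = 56.5856
boundary = - - 77.2826 65.0206 77.2826 91.8570 109.1800 129.7699
tree:
56.5856
69.4679 42.0927
82.6874 54.6634 27.8725
94.9494 68.5494 39.0038 15.2245
105.2659 82.6874 52.6822 23.4901 5.8003
113.9455 94.9494 68.1130 35.2325 10.1128 0.8704
121.2479 105.2659 82.6874 50.7900 17.5333 1.6310 0.0000
127.3918 113.9455 94.9494 68.1130 30.2001 3.0564 0.0000 0.0000
132.5608 121.2479 105.2659 82.6874 50.7900 5.7273 0.0000 0.0000 0.0000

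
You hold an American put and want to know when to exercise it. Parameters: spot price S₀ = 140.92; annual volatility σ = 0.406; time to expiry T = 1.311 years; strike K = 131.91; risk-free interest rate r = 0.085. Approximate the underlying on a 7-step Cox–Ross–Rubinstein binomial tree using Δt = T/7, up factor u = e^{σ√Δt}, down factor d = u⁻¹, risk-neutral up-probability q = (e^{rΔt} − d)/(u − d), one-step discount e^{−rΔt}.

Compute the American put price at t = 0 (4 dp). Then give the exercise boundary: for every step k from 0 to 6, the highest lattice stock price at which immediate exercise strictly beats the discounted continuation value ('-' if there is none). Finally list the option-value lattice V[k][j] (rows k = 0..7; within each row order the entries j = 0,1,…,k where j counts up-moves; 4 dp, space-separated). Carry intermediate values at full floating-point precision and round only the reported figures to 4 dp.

Δt=0.18729  u=1.19208  d=0.83887  q=0.50162  discount=0.98421
step 7 (expiry): payoffs max(K−S,0) = 90.7168 73.3718 48.7236 13.6968 0.0000 0.0000 0.0000 0.0000
step 6: (k=6,j=0): S=49.1058, (K−S)⁺=82.8042, hold=80.7210 ⇒ V=82.8042 exercise | (k=6,j=1): S=69.7824, (K−S)⁺=62.1276, hold=60.0443 ⇒ V=62.1276 exercise | (k=6,j=2): S=99.1652, (K−S)⁺=32.7448, hold=30.6615 ⇒ V=32.7448 exercise | (k=6,j=3): S=140.9200, (K−S)⁺=0.0000, hold=6.7184 ⇒ V=6.7184 continue | (k=6,j=4): S=200.2562, (K−S)⁺=0.0000, hold=0.0000 ⇒ V=0.0000 continue | (k=6,j=5): S=284.5768, (K−S)⁺=0.0000, hold=0.0000 ⇒ V=0.0000 continue | (k=6,j=6): S=404.4016, (K−S)⁺=0.0000, hold=0.0000 ⇒ V=0.0000 continue  boundary S*=99.1652
step 5: (k=5,j=0): S=58.5382, (K−S)⁺=73.3718, hold=71.2885 ⇒ V=73.3718 exercise | (k=5,j=1): S=83.1864, (K−S)⁺=48.7236, hold=46.6403 ⇒ V=48.7236 exercise | (k=5,j=2): S=118.2132, (K−S)⁺=13.6968, hold=19.3786 ⇒ V=19.3786 continue | (k=5,j=3): S=167.9884, (K−S)⁺=0.0000, hold=3.2955 ⇒ V=3.2955 continue | (k=5,j=4): S=238.7222, (K−S)⁺=0.0000, hold=0.0000 ⇒ V=0.0000 continue | (k=5,j=5): S=339.2393, (K−S)⁺=0.0000, hold=0.0000 ⇒ V=0.0000 continue  boundary S*=83.1864
step 4: (k=4,j=0): S=69.7824, (K−S)⁺=62.1276, hold=60.0443 ⇒ V=62.1276 exercise | (k=4,j=1): S=99.1652, (K−S)⁺=32.7448, hold=33.4666 ⇒ V=33.4666 continue | (k=4,j=2): S=140.9200, (K−S)⁺=0.0000, hold=11.1324 ⇒ V=11.1324 continue | (k=4,j=3): S=200.2562, (K−S)⁺=0.0000, hold=1.6165 ⇒ V=1.6165 continue | (k=4,j=4): S=284.5768, (K−S)⁺=0.0000, hold=0.0000 ⇒ V=0.0000 continue  boundary S*=69.7824
step 3: (k=3,j=0): S=83.1864, (K−S)⁺=48.7236, hold=46.9966 ⇒ V=48.7236 exercise | (k=3,j=1): S=118.2132, (K−S)⁺=13.6968, hold=21.9118 ⇒ V=21.9118 continue | (k=3,j=2): S=167.9884, (K−S)⁺=0.0000, hold=6.2586 ⇒ V=6.2586 continue | (k=3,j=3): S=238.7222, (K−S)⁺=0.0000, hold=0.7929 ⇒ V=0.7929 continue  boundary S*=83.1864
step 2: (k=2,j=0): S=99.1652, (K−S)⁺=32.7448, hold=34.7172 ⇒ V=34.7172 continue | (k=2,j=1): S=140.9200, (K−S)⁺=0.0000, hold=13.8378 ⇒ V=13.8378 continue | (k=2,j=2): S=200.2562, (K−S)⁺=0.0000, hold=3.4614 ⇒ V=3.4614 continue  boundary S*=-
step 1: (k=1,j=0): S=118.2132, (K−S)⁺=13.6968, hold=23.8609 ⇒ V=23.8609 continue | (k=1,j=1): S=167.9884, (K−S)⁺=0.0000, hold=8.4965 ⇒ V=8.4965 continue  boundary S*=-
step 0: (k=0,j=0): S=140.9200, (K−S)⁺=0.0000, hold=15.8987 ⇒ V=15.8987 continue  boundary S*=-

price = 15.8987
boundary = - - - 83.1864 69.7824 83.1864 99.1652
tree:
15.8987
23.8609 8.4965
34.7172 13.8378 3.4614
48.7236 21.9118 6.2586 0.7929
62.1276 33.4666 11.1324 1.6165 0.0000
73.3718 48.7236 19.3786 3.2955 0.0000 0.0000
82.8042 62.1276 32.7448 6.7184 0.0000 0.0000 0.0000
90.7168 73.3718 48.7236 13.6968 0.0000 0.0000 0.0000 0.0000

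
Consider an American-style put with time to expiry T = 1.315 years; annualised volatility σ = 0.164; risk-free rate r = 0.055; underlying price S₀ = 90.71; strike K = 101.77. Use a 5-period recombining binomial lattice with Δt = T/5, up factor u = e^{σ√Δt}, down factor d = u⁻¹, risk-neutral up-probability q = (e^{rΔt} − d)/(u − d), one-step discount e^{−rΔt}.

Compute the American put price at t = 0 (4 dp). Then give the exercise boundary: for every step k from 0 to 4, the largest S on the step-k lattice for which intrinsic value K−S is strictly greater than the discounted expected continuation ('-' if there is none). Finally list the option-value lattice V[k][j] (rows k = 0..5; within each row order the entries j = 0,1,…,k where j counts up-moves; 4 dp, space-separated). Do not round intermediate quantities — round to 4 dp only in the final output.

Δt=0.26300, u=1.08774, d=0.91933, q=0.56550, disc=e^(-rΔt)=0.98564
k=5 terminal: V=max(K-S,0) → 42.2006 31.2883 18.3771 3.1008 0.0000 0.0000
k=4: j=0 S=64.7962 intr=36.9738 cont=35.5122 V=36.9738[EX]; j=1 S=76.6659 intr=25.1041 cont=23.6425 V=25.1041[EX]; j=2 S=90.7100 intr=11.0600 cont=9.5985 V=11.0600[EX]; j=3 S=107.3267 intr=0.0000 cont=1.3280 V=1.3280[hold]; j=4 S=126.9874 intr=0.0000 cont=0.0000 V=0.0000[hold]  S*(4)=90.7100
k=3: j=0 S=70.4817 intr=31.2883 cont=29.8268 V=31.2883[EX]; j=1 S=83.3929 intr=18.3771 cont=16.9156 V=18.3771[EX]; j=2 S=98.6692 intr=3.1008 cont=5.4767 V=5.4767[hold]; j=3 S=116.7439 intr=0.0000 cont=0.5687 V=0.5687[hold]  S*(3)=83.3929
k=2: j=0 S=76.6659 intr=25.1041 cont=23.6425 V=25.1041[EX]; j=1 S=90.7100 intr=11.0600 cont=10.9228 V=11.0600[EX]; j=2 S=107.3267 intr=0.0000 cont=2.6624 V=2.6624[hold]  S*(2)=90.7100
k=1: j=0 S=83.3929 intr=18.3771 cont=16.9156 V=18.3771[EX]; j=1 S=98.6692 intr=3.1008 cont=6.2205 V=6.2205[hold]  S*(1)=83.3929
k=0: j=0 S=90.7100 intr=11.0600 cont=11.3374 V=11.3374[hold]  S*(0)=-

price = 11.3374
boundary = - 83.3929 90.7100 83.3929 90.7100
tree:
11.3374
18.3771 6.2205
25.1041 11.0600 2.6624
31.2883 18.3771 5.4767 0.5687
36.9738 25.1041 11.0600 1.3280 0.0000
42.2006 31.2883 18.3771 3.1008 0.0000 0.0000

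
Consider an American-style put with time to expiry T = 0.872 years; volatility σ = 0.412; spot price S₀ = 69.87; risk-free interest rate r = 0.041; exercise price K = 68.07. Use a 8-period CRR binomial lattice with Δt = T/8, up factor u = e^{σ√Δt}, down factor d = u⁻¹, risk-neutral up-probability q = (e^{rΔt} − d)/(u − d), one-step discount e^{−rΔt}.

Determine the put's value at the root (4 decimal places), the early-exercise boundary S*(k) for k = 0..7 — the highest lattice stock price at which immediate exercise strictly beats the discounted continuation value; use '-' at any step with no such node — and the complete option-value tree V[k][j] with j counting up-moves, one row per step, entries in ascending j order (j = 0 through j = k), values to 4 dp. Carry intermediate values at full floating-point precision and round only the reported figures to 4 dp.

price = 8.4724
boundary = - - - - 40.5504 46.4590 53.2284 46.4590
tree:
8.4724
11.9920 4.7756
16.4430 7.3286 2.0812
21.7277 10.9266 3.5370 0.5389
27.5196 15.7165 5.8899 1.0459 0.0000
32.6766 21.6110 9.5393 2.0300 0.0000 0.0000
37.1779 27.5196 14.8416 3.9399 0.0000 0.0000 0.0000
41.1066 32.6766 21.6110 7.6469 0.0000 0.0000 0.0000 0.0000
44.5357 37.1779 27.5196 14.8416 0.0000 0.0000 0.0000 0.0000 0.0000

Δt=0.10900, u=1.14571, d=0.87282, q=0.48246, disc=e^(-rΔt)=0.99554
k=8 terminal: V=max(K-S,0) → 44.5357 37.1779 27.5196 14.8416 0.0000 0.0000 0.0000 0.0000 0.0000
k=7: j=0 S=26.9634 intr=41.1066 cont=40.8031 V=41.1066[EX]; j=1 S=35.3934 intr=32.6766 cont=32.3731 V=32.6766[EX]; j=2 S=46.4590 intr=21.6110 cont=21.3075 V=21.6110[EX]; j=3 S=60.9841 intr=7.0859 cont=7.6469 V=7.6469[hold]; j=4 S=80.0506 intr=0.0000 cont=0.0000 V=0.0000[hold]; j=5 S=105.0781 intr=0.0000 cont=0.0000 V=0.0000[hold]; j=6 S=137.9303 intr=0.0000 cont=0.0000 V=0.0000[hold]; j=7 S=181.0536 intr=0.0000 cont=0.0000 V=0.0000[hold]  S*(7)=46.4590
k=6: j=0 S=30.8921 intr=37.1779 cont=36.8743 V=37.1779[EX]; j=1 S=40.5504 intr=27.5196 cont=27.2160 V=27.5196[EX]; j=2 S=53.2284 intr=14.8416 cont=14.8076 V=14.8416[EX]; j=3 S=69.8700 intr=0.0000 cont=3.9399 V=3.9399[hold]; j=4 S=91.7146 intr=0.0000 cont=0.0000 V=0.0000[hold]; j=5 S=120.3887 intr=0.0000 cont=0.0000 V=0.0000[hold]; j=6 S=158.0278 intr=0.0000 cont=0.0000 V=0.0000[hold]  S*(6)=53.2284
k=5: j=0 S=35.3934 intr=32.6766 cont=32.3731 V=32.6766[EX]; j=1 S=46.4590 intr=21.6110 cont=21.3075 V=21.6110[EX]; j=2 S=60.9841 intr=7.0859 cont=9.5393 V=9.5393[hold]; j=3 S=80.0506 intr=0.0000 cont=2.0300 V=2.0300[hold]; j=4 S=105.0781 intr=0.0000 cont=0.0000 V=0.0000[hold]; j=5 S=137.9303 intr=0.0000 cont=0.0000 V=0.0000[hold]  S*(5)=46.4590
k=4: j=0 S=40.5504 intr=27.5196 cont=27.2160 V=27.5196[EX]; j=1 S=53.2284 intr=14.8416 cont=15.7165 V=15.7165[hold]; j=2 S=69.8700 intr=0.0000 cont=5.8899 V=5.8899[hold]; j=3 S=91.7146 intr=0.0000 cont=1.0459 V=1.0459[hold]; j=4 S=120.3887 intr=0.0000 cont=0.0000 V=0.0000[hold]  S*(4)=40.5504
k=3: j=0 S=46.4590 intr=21.6110 cont=21.7277 V=21.7277[hold]; j=1 S=60.9841 intr=7.0859 cont=10.9266 V=10.9266[hold]; j=2 S=80.0506 intr=0.0000 cont=3.5370 V=3.5370[hold]; j=3 S=105.0781 intr=0.0000 cont=0.5389 V=0.5389[hold]  S*(3)=-
k=2: j=0 S=53.2284 intr=14.8416 cont=16.4430 V=16.4430[hold]; j=1 S=69.8700 intr=0.0000 cont=7.3286 V=7.3286[hold]; j=2 S=91.7146 intr=0.0000 cont=2.0812 V=2.0812[hold]  S*(2)=-
k=1: j=0 S=60.9841 intr=7.0859 cont=11.9920 V=11.9920[hold]; j=1 S=80.0506 intr=0.0000 cont=4.7756 V=4.7756[hold]  S*(1)=-
k=0: j=0 S=69.8700 intr=0.0000 cont=8.4724 V=8.4724[hold]  S*(0)=-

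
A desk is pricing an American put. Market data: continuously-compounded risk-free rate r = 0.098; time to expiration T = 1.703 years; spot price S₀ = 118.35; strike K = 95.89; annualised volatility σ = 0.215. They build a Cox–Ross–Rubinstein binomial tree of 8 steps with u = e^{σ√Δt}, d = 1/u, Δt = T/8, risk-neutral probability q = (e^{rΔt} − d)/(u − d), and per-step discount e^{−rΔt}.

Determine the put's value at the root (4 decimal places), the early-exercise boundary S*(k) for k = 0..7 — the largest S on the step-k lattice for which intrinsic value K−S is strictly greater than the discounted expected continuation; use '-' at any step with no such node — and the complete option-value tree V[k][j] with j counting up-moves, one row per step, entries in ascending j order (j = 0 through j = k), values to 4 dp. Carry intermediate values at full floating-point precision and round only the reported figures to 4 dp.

params: Δt=0.21288 u=1.10428 d=0.90556 q=0.58130 e^(-rΔt)=0.97935
t_8 payoffs: 42.3694 30.6247 16.3026 0.0000 0.0000 0.0000 0.0000 0.0000 0.0000
t_7: node(7,0) S=59.1019 payoff=36.7881 vs cont=34.8083 → 36.7881 [stop]  node(7,1) S=72.0715 payoff=23.8185 vs cont=21.8388 → 23.8185 [stop]  node(7,2) S=87.8872 payoff=8.0028 vs cont=6.6849 → 8.0028 [stop]  node(7,3) S=107.1735 payoff=0.0000 vs cont=0.0000 → 0.0000 [wait]  node(7,4) S=130.6921 payoff=0.0000 vs cont=0.0000 → 0.0000 [wait]  node(7,5) S=159.3716 payoff=0.0000 vs cont=0.0000 → 0.0000 [wait]  node(7,6) S=194.3448 payoff=0.0000 vs cont=0.0000 → 0.0000 [wait]  node(7,7) S=236.9926 payoff=0.0000 vs cont=0.0000 → 0.0000 [wait]  ⇒ S*(7)=87.8872
t_6: node(6,0) S=65.2653 payoff=30.6247 vs cont=28.6449 → 30.6247 [stop]  node(6,1) S=79.5874 payoff=16.3026 vs cont=14.3228 → 16.3026 [stop]  node(6,2) S=97.0524 payoff=0.0000 vs cont=3.2816 → 3.2816 [wait]  node(6,3) S=118.3500 payoff=0.0000 vs cont=0.0000 → 0.0000 [wait]  node(6,4) S=144.3212 payoff=0.0000 vs cont=0.0000 → 0.0000 [wait]  node(6,5) S=175.9916 payoff=0.0000 vs cont=0.0000 → 0.0000 [wait]  node(6,6) S=214.6119 payoff=0.0000 vs cont=0.0000 → 0.0000 [wait]  ⇒ S*(6)=79.5874
t_5: node(5,0) S=72.0715 payoff=23.8185 vs cont=21.8388 → 23.8185 [stop]  node(5,1) S=87.8872 payoff=8.0028 vs cont=8.5531 → 8.5531 [wait]  node(5,2) S=107.1735 payoff=0.0000 vs cont=1.3456 → 1.3456 [wait]  node(5,3) S=130.6921 payoff=0.0000 vs cont=0.0000 → 0.0000 [wait]  node(5,4) S=159.3716 payoff=0.0000 vs cont=0.0000 → 0.0000 [wait]  node(5,5) S=194.3448 payoff=0.0000 vs cont=0.0000 → 0.0000 [wait]  ⇒ S*(5)=72.0715
t_4: node(4,0) S=79.5874 payoff=16.3026 vs cont=14.6361 → 16.3026 [stop]  node(4,1) S=97.0524 payoff=0.0000 vs cont=4.2733 → 4.2733 [wait]  node(4,2) S=118.3500 payoff=0.0000 vs cont=0.5518 → 0.5518 [wait]  node(4,3) S=144.3212 payoff=0.0000 vs cont=0.0000 → 0.0000 [wait]  node(4,4) S=175.9916 payoff=0.0000 vs cont=0.0000 → 0.0000 [wait]  ⇒ S*(4)=79.5874
t_3: node(3,0) S=87.8872 payoff=8.0028 vs cont=9.1177 → 9.1177 [wait]  node(3,1) S=107.1735 payoff=0.0000 vs cont=2.0664 → 2.0664 [wait]  node(3,2) S=130.6921 payoff=0.0000 vs cont=0.2263 → 0.2263 [wait]  node(3,3) S=159.3716 payoff=0.0000 vs cont=0.0000 → 0.0000 [wait]  ⇒ S*(3)=-
t_2: node(2,0) S=97.0524 payoff=0.0000 vs cont=4.9151 → 4.9151 [wait]  node(2,1) S=118.3500 payoff=0.0000 vs cont=0.9761 → 0.9761 [wait]  node(2,2) S=144.3212 payoff=0.0000 vs cont=0.0928 → 0.0928 [wait]  ⇒ S*(2)=-
t_1: node(1,0) S=107.1735 payoff=0.0000 vs cont=2.5712 → 2.5712 [wait]  node(1,1) S=130.6921 payoff=0.0000 vs cont=0.4531 → 0.4531 [wait]  ⇒ S*(1)=-
t_0: node(0,0) S=118.3500 payoff=0.0000 vs cont=1.3123 → 1.3123 [wait]  ⇒ S*(0)=-

price = 1.3123
boundary = - - - - 79.5874 72.0715 79.5874 87.8872
tree:
1.3123
2.5712 0.4531
4.9151 0.9761 0.0928
9.1177 2.0664 0.2263 0.0000
16.3026 4.2733 0.5518 0.0000 0.0000
23.8185 8.5531 1.3456 0.0000 0.0000 0.0000
30.6247 16.3026 3.2816 0.0000 0.0000 0.0000 0.0000
36.7881 23.8185 8.0028 0.0000 0.0000 0.0000 0.0000 0.0000
42.3694 30.6247 16.3026 0.0000 0.0000 0.0000 0.0000 0.0000 0.0000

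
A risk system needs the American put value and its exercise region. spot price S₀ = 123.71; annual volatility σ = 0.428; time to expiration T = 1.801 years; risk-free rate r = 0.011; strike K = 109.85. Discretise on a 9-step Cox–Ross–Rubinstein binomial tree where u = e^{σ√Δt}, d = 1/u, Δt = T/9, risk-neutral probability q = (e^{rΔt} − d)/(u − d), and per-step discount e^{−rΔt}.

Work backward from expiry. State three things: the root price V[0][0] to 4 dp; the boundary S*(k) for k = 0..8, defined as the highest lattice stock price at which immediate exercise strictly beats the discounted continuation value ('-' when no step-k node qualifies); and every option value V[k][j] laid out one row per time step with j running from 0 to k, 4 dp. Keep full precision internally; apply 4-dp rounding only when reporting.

Δt=0.20011, u=1.21102, d=0.82575, q=0.45800, disc=e^(-rΔt)=0.99780
k=9 terminal: V=max(K-S,0) → 87.7673 77.4643 62.3544 40.1947 7.6962 0.0000 0.0000 0.0000 0.0000 0.0000
k=8: j=0 S=26.7425 intr=83.1075 cont=82.8659 V=83.1075[EX]; j=1 S=39.2196 intr=70.6304 cont=70.3889 V=70.6304[EX]; j=2 S=57.5180 intr=52.3320 cont=52.0905 V=52.3320[EX]; j=3 S=84.3537 intr=25.4963 cont=25.2547 V=25.4963[EX]; j=4 S=123.7100 intr=0.0000 cont=4.1622 V=4.1622[hold]; j=5 S=181.4284 intr=0.0000 cont=0.0000 V=0.0000[hold]; j=6 S=266.0761 intr=0.0000 cont=0.0000 V=0.0000[hold]; j=7 S=390.2172 intr=0.0000 cont=0.0000 V=0.0000[hold]; j=8 S=572.2779 intr=0.0000 cont=0.0000 V=0.0000[hold]  S*(8)=84.3537
k=7: j=0 S=32.3857 intr=77.4643 cont=77.2228 V=77.4643[EX]; j=1 S=47.4956 intr=62.3544 cont=62.1129 V=62.3544[EX]; j=2 S=69.6553 intr=40.1947 cont=39.9532 V=40.1947[EX]; j=3 S=102.1538 intr=7.6962 cont=15.6907 V=15.6907[hold]; j=4 S=149.8149 intr=0.0000 cont=2.2509 V=2.2509[hold]; j=5 S=219.7129 intr=0.0000 cont=0.0000 V=0.0000[hold]; j=6 S=322.2227 intr=0.0000 cont=0.0000 V=0.0000[hold]; j=7 S=472.5597 intr=0.0000 cont=0.0000 V=0.0000[hold]  S*(7)=69.6553
k=6: j=0 S=39.2196 intr=70.6304 cont=70.3889 V=70.6304[EX]; j=1 S=57.5180 intr=52.3320 cont=52.0905 V=52.3320[EX]; j=2 S=84.3537 intr=25.4963 cont=28.9082 V=28.9082[hold]; j=3 S=123.7100 intr=0.0000 cont=9.5143 V=9.5143[hold]; j=4 S=181.4284 intr=0.0000 cont=1.2173 V=1.2173[hold]; j=5 S=266.0761 intr=0.0000 cont=0.0000 V=0.0000[hold]; j=6 S=390.2172 intr=0.0000 cont=0.0000 V=0.0000[hold]  S*(6)=57.5180
k=5: j=0 S=47.4956 intr=62.3544 cont=62.1129 V=62.3544[EX]; j=1 S=69.6553 intr=40.1947 cont=41.5124 V=41.5124[hold]; j=2 S=102.1538 intr=7.6962 cont=19.9817 V=19.9817[hold]; j=3 S=149.8149 intr=0.0000 cont=5.7017 V=5.7017[hold]; j=4 S=219.7129 intr=0.0000 cont=0.6583 V=0.6583[hold]; j=5 S=322.2227 intr=0.0000 cont=0.0000 V=0.0000[hold]  S*(5)=47.4956
k=4: j=0 S=57.5180 intr=52.3320 cont=52.6926 V=52.6926[hold]; j=1 S=84.3537 intr=25.4963 cont=31.5817 V=31.5817[hold]; j=2 S=123.7100 intr=0.0000 cont=13.4119 V=13.4119[hold]; j=3 S=181.4284 intr=0.0000 cont=3.3844 V=3.3844[hold]; j=4 S=266.0761 intr=0.0000 cont=0.3560 V=0.3560[hold]  S*(4)=-
k=3: j=0 S=69.6553 intr=40.1947 cont=42.9292 V=42.9292[hold]; j=1 S=102.1538 intr=7.6962 cont=23.2088 V=23.2088[hold]; j=2 S=149.8149 intr=0.0000 cont=8.7999 V=8.7999[hold]; j=3 S=219.7129 intr=0.0000 cont=1.9930 V=1.9930[hold]  S*(3)=-
k=2: j=0 S=84.3537 intr=25.4963 cont=33.8227 V=33.8227[hold]; j=1 S=123.7100 intr=0.0000 cont=16.5730 V=16.5730[hold]; j=2 S=181.4284 intr=0.0000 cont=5.6699 V=5.6699[hold]  S*(2)=-
k=1: j=0 S=102.1538 intr=7.6962 cont=25.8654 V=25.8654[hold]; j=1 S=149.8149 intr=0.0000 cont=11.5539 V=11.5539[hold]  S*(1)=-
k=0: j=0 S=123.7100 intr=0.0000 cont=19.2683 V=19.2683[hold]  S*(0)=-

price = 19.2683
boundary = - - - - - 47.4956 57.5180 69.6553 84.3537
tree:
19.2683
25.8654 11.5539
33.8227 16.5730 5.6699
42.9292 23.2088 8.7999 1.9930
52.6926 31.5817 13.4119 3.3844 0.3560
62.3544 41.5124 19.9817 5.7017 0.6583 0.0000
70.6304 52.3320 28.9082 9.5143 1.2173 0.0000 0.0000
77.4643 62.3544 40.1947 15.6907 2.2509 0.0000 0.0000 0.0000
83.1075 70.6304 52.3320 25.4963 4.1622 0.0000 0.0000 0.0000 0.0000
87.7673 77.4643 62.3544 40.1947 7.6962 0.0000 0.0000 0.0000 0.0000 0.0000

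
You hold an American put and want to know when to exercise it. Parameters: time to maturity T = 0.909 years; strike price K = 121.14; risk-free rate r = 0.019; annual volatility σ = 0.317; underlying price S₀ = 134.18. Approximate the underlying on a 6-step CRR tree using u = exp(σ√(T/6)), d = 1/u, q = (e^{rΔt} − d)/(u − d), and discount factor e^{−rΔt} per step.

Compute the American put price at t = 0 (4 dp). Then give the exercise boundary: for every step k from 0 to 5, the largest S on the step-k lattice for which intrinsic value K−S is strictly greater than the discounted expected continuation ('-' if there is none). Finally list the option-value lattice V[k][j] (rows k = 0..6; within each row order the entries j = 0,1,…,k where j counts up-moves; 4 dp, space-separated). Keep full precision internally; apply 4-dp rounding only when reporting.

Δt=0.15150  u=1.13132  d=0.88392  q=0.48084  discount=0.99713
step 6 (expiry): payoffs max(K−S,0) = 57.1410 39.2286 16.3026 0.0000 0.0000 0.0000 0.0000
step 5: (k=5,j=0): S=72.4034, (K−S)⁺=48.7366, hold=48.3884 ⇒ V=48.7366 exercise | (k=5,j=1): S=92.6681, (K−S)⁺=28.4719, hold=28.1237 ⇒ V=28.4719 exercise | (k=5,j=2): S=118.6047, (K−S)⁺=2.5353, hold=8.4393 ⇒ V=8.4393 continue | (k=5,j=3): S=151.8006, (K−S)⁺=0.0000, hold=0.0000 ⇒ V=0.0000 continue | (k=5,j=4): S=194.2877, (K−S)⁺=0.0000, hold=0.0000 ⇒ V=0.0000 continue | (k=5,j=5): S=248.6663, (K−S)⁺=0.0000, hold=0.0000 ⇒ V=0.0000 continue  boundary S*=92.6681
step 4: (k=4,j=0): S=81.9114, (K−S)⁺=39.2286, hold=38.8804 ⇒ V=39.2286 exercise | (k=4,j=1): S=104.8374, (K−S)⁺=16.3026, hold=18.7852 ⇒ V=18.7852 continue | (k=4,j=2): S=134.1800, (K−S)⁺=0.0000, hold=4.3687 ⇒ V=4.3687 continue | (k=4,j=3): S=171.7352, (K−S)⁺=0.0000, hold=0.0000 ⇒ V=0.0000 continue | (k=4,j=4): S=219.8017, (K−S)⁺=0.0000, hold=0.0000 ⇒ V=0.0000 continue  boundary S*=81.9114
step 3: (k=3,j=0): S=92.6681, (K−S)⁺=28.4719, hold=29.3140 ⇒ V=29.3140 continue | (k=3,j=1): S=118.6047, (K−S)⁺=2.5353, hold=11.8190 ⇒ V=11.8190 continue | (k=3,j=2): S=151.8006, (K−S)⁺=0.0000, hold=2.2615 ⇒ V=2.2615 continue | (k=3,j=3): S=194.2877, (K−S)⁺=0.0000, hold=0.0000 ⇒ V=0.0000 continue  boundary S*=-
step 2: (k=2,j=0): S=104.8374, (K−S)⁺=16.3026, hold=20.8415 ⇒ V=20.8415 continue | (k=2,j=1): S=134.1800, (K−S)⁺=0.0000, hold=7.2026 ⇒ V=7.2026 continue | (k=2,j=2): S=171.7352, (K−S)⁺=0.0000, hold=1.1707 ⇒ V=1.1707 continue  boundary S*=-
step 1: (k=1,j=0): S=118.6047, (K−S)⁺=2.5353, hold=14.2423 ⇒ V=14.2423 continue | (k=1,j=1): S=151.8006, (K−S)⁺=0.0000, hold=4.2898 ⇒ V=4.2898 continue  boundary S*=-
step 0: (k=0,j=0): S=134.1800, (K−S)⁺=0.0000, hold=9.4295 ⇒ V=9.4295 continue  boundary S*=-

price = 9.4295
boundary = - - - - 81.9114 92.6681
tree:
9.4295
14.2423 4.2898
20.8415 7.2026 1.1707
29.3140 11.8190 2.2615 0.0000
39.2286 18.7852 4.3687 0.0000 0.0000
48.7366 28.4719 8.4393 0.0000 0.0000 0.0000
57.1410 39.2286 16.3026 0.0000 0.0000 0.0000 0.0000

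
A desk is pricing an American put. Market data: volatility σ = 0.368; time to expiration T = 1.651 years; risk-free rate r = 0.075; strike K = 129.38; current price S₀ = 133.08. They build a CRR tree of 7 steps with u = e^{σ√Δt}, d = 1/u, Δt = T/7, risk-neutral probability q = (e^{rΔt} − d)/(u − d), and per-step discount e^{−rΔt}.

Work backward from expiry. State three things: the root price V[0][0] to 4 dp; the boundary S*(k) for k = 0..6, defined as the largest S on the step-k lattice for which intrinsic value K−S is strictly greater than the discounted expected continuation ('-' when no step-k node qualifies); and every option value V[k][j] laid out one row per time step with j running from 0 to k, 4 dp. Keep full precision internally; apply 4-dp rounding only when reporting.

price = 17.1072
boundary = - - - 77.8506 93.0848 77.8506 93.0848
tree:
17.1072
25.5582 9.4315
36.9698 15.2801 4.0343
51.5294 24.0106 7.2659 1.0105
64.2704 36.2952 12.8227 2.0782 0.0000
74.9262 51.5294 22.0098 4.2742 0.0000 0.0000
83.8381 64.2704 36.2952 8.7908 0.0000 0.0000 0.0000
91.2915 74.9262 51.5294 18.0798 0.0000 0.0000 0.0000 0.0000

Δt=0.23586  u=1.19569  d=0.83634  q=0.50510  discount=0.98247
step 7 (expiry): payoffs max(K−S,0) = 91.2915 74.9262 51.5294 18.0798 0.0000 0.0000 0.0000 0.0000
step 6: (k=6,j=0): S=45.5419, (K−S)⁺=83.8381, hold=81.5696 ⇒ V=83.8381 exercise | (k=6,j=1): S=65.1096, (K−S)⁺=64.2704, hold=62.0019 ⇒ V=64.2704 exercise | (k=6,j=2): S=93.0848, (K−S)⁺=36.2952, hold=34.0267 ⇒ V=36.2952 exercise | (k=6,j=3): S=133.0800, (K−S)⁺=0.0000, hold=8.7908 ⇒ V=8.7908 continue | (k=6,j=4): S=190.2597, (K−S)⁺=0.0000, hold=0.0000 ⇒ V=0.0000 continue | (k=6,j=5): S=272.0074, (K−S)⁺=0.0000, hold=0.0000 ⇒ V=0.0000 continue | (k=6,j=6): S=388.8791, (K−S)⁺=0.0000, hold=0.0000 ⇒ V=0.0000 continue  boundary S*=93.0848
step 5: (k=5,j=0): S=54.4538, (K−S)⁺=74.9262, hold=72.6577 ⇒ V=74.9262 exercise | (k=5,j=1): S=77.8506, (K−S)⁺=51.5294, hold=49.2609 ⇒ V=51.5294 exercise | (k=5,j=2): S=111.3002, (K−S)⁺=18.0798, hold=22.0098 ⇒ V=22.0098 continue | (k=5,j=3): S=159.1218, (K−S)⁺=0.0000, hold=4.2742 ⇒ V=4.2742 continue | (k=5,j=4): S=227.4907, (K−S)⁺=0.0000, hold=0.0000 ⇒ V=0.0000 continue | (k=5,j=5): S=325.2352, (K−S)⁺=0.0000, hold=0.0000 ⇒ V=0.0000 continue  boundary S*=77.8506
step 4: (k=4,j=0): S=65.1096, (K−S)⁺=64.2704, hold=62.0019 ⇒ V=64.2704 exercise | (k=4,j=1): S=93.0848, (K−S)⁺=36.2952, hold=35.9769 ⇒ V=36.2952 exercise | (k=4,j=2): S=133.0800, (K−S)⁺=0.0000, hold=12.8227 ⇒ V=12.8227 continue | (k=4,j=3): S=190.2597, (K−S)⁺=0.0000, hold=2.0782 ⇒ V=2.0782 continue | (k=4,j=4): S=272.0074, (K−S)⁺=0.0000, hold=0.0000 ⇒ V=0.0000 continue  boundary S*=93.0848
step 3: (k=3,j=0): S=77.8506, (K−S)⁺=51.5294, hold=49.2609 ⇒ V=51.5294 exercise | (k=3,j=1): S=111.3002, (K−S)⁺=18.0798, hold=24.0106 ⇒ V=24.0106 continue | (k=3,j=2): S=159.1218, (K−S)⁺=0.0000, hold=7.2659 ⇒ V=7.2659 continue | (k=3,j=3): S=227.4907, (K−S)⁺=0.0000, hold=1.0105 ⇒ V=1.0105 continue  boundary S*=77.8506
step 2: (k=2,j=0): S=93.0848, (K−S)⁺=36.2952, hold=36.9698 ⇒ V=36.9698 continue | (k=2,j=1): S=133.0800, (K−S)⁺=0.0000, hold=15.2801 ⇒ V=15.2801 continue | (k=2,j=2): S=190.2597, (K−S)⁺=0.0000, hold=4.0343 ⇒ V=4.0343 continue  boundary S*=-
step 1: (k=1,j=0): S=111.3002, (K−S)⁺=18.0798, hold=25.5582 ⇒ V=25.5582 continue | (k=1,j=1): S=159.1218, (K−S)⁺=0.0000, hold=9.4315 ⇒ V=9.4315 continue  boundary S*=-
step 0: (k=0,j=0): S=133.0800, (K−S)⁺=0.0000, hold=17.1072 ⇒ V=17.1072 continue  boundary S*=-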